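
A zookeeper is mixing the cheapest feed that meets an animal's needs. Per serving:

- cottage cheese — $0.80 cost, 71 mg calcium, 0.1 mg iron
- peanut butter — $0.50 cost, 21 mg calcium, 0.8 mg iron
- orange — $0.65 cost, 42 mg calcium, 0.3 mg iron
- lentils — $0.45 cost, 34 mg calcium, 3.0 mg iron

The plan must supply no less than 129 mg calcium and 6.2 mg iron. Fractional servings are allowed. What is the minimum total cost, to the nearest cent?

$1.59

Two binding constraints pin down two serving amounts, so the optimal mix uses at most two foods. The candidates are each food alone (scaled to the tighter of calcium/iron) and each pair with both constraints tight.
cottage cheese only: max(129/71, 6.2/0.1) = 62 servings → $49.60.
peanut butter only: max(129/21, 6.2/0.8) = 7.75 servings → $3.88.
orange only: max(129/42, 6.2/0.3) = 20.67 servings → $13.43.
lentils only: max(129/34, 6.2/3.0) = 3.794 servings → $1.71.
cottage cheese + peanut butter: intersection lies outside the first quadrant.
cottage cheese + orange with both targets exact would need a negative amount; discard.
cottage cheese + lentils with both tight: 0.8406 servings and 2.039 servings → $1.59.
peanut butter + orange with both targets exact would need a negative amount; discard.
peanut butter + lentils with both tight: 4.922 servings and 0.7542 servings → $2.80.
orange + lentils with both tight: 1.522 servings and 1.915 servings → $1.85.
So the least-cost plan costs $1.59.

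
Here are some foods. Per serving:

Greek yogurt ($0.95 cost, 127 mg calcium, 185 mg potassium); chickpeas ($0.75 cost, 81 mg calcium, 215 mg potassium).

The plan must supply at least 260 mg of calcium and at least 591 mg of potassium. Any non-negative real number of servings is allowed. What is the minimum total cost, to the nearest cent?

Greek yogurt only: max(260/127, 591/185) = 3.195 servings → $3.03.
chickpeas only: max(260/81, 591/215) = 3.21 servings → $2.41.
Greek yogurt + chickpeas with both tight: 0.6517 servings and 2.188 servings → $2.26.
So the least-cost plan costs $2.26.

$2.26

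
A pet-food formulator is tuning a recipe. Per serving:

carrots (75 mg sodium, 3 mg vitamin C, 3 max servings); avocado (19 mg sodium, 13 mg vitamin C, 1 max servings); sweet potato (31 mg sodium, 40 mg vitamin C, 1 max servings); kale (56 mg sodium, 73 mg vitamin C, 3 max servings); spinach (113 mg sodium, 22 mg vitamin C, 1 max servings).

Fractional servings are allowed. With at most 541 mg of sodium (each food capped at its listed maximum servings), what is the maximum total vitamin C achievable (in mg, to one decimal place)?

Vitamin C per mg sodium: kale 1.304, sweet potato 1.29, avocado 0.6842, spinach 0.1947, carrots 0.04.
Take 3 servings of kale: uses 168 mg sodium, +219.0 mg vitamin C (running total 219.0 mg).
Take 1 serving of sweet potato: uses 31 mg sodium, +40.0 mg vitamin C (running total 259.0 mg).
Take 1 serving of avocado: uses 19 mg sodium, +13.0 mg vitamin C (running total 272.0 mg).
Take 1 serving of spinach: uses 113 mg sodium, +22.0 mg vitamin C (running total 294.0 mg).
Take 2.8 servings of carrots: uses 210 mg sodium, +8.4 mg vitamin C (running total 302.4 mg).
Greedy by best ratio exhausts the sodium allowance optimally: 302.4 mg.

302.4 mg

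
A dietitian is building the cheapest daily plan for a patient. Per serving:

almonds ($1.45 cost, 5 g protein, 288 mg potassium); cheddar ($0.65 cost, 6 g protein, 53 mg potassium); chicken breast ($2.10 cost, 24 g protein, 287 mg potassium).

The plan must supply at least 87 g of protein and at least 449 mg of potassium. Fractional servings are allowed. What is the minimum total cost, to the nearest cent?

$7.61

For a min-cost LP with two ≥-constraints, a basic feasible solution has at most two positive variables.
almonds only: max(87/5, 449/288) = 17.4 servings → $25.23.
cheddar only: max(87/6, 449/53) = 14.5 servings → $9.43.
chicken breast only: max(87/24, 449/287) = 3.625 servings → $7.61.
almonds + cheddar: intersection lies outside the first quadrant.
almonds + chicken breast: the both-tight solution has a negative serving — not a feasible corner.
cheddar + chicken breast: the both-tight solution has a negative serving — not a feasible corner.
The minimum over all feasible corners is $7.61.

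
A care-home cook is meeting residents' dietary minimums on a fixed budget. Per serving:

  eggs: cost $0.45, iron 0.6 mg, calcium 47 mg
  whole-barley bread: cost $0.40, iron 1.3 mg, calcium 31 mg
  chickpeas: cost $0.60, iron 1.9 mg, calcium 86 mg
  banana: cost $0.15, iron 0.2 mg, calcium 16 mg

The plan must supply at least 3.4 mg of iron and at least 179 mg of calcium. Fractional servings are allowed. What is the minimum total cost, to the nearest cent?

A basic optimal solution has at most two foods positive. Try each food alone and each pair with both targets met exactly.
eggs only: max(3.4/0.6, 179/47) = 5.667 servings → $2.55.
whole-barley bread only: max(3.4/1.3, 179/31) = 5.774 servings → $2.31.
chickpeas only: max(3.4/1.9, 179/86) = 2.081 servings → $1.25.
banana only: max(3.4/0.2, 179/16) = 17 servings → $2.55.
eggs + whole-barley bread with both tight: 2.995 servings and 1.233 servings → $1.84.
eggs + chickpeas with both tight: 1.265 servings and 1.39 servings → $1.40.
eggs + banana: the both-tight solution has a negative serving — not a feasible corner.
whole-barley bread + chickpeas: the both-tight solution has a negative serving — not a feasible corner.
whole-barley bread + banana with both tight: 1.274 servings and 8.719 servings → $1.82.
chickpeas + banana with both tight: 1.409 servings and 3.614 servings → $1.39.
Cheapest feasible corner: $1.25.

$1.25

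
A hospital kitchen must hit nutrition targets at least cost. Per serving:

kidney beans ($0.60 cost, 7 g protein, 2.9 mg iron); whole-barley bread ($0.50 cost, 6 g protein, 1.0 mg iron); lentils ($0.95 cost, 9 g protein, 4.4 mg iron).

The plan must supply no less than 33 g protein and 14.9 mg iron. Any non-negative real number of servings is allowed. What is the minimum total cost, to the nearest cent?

An LP optimum is at a vertex; with two nutrient constraints at most two foods are used. Check each candidate.
kidney beans only: max(33/7, 14.9/2.9) = 5.138 servings → $3.08.
whole-barley bread only: max(33/6, 14.9/1.0) = 14.9 servings → $7.45.
lentils only: max(33/9, 14.9/4.4) = 3.667 servings → $3.48.
kidney beans + whole-barley bread: intersection lies outside the first quadrant.
kidney beans + lentils with both tight: 2.362 servings and 1.83 servings → $3.16.
whole-barley bread + lentils with both tight: 0.6379 servings and 3.241 servings → $3.40.
Cheapest feasible corner: $3.08.

$3.08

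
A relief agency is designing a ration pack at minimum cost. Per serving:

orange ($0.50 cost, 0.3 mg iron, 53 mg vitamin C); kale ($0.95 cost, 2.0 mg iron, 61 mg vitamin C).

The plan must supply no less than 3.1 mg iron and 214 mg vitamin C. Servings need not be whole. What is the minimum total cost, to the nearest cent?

A basic optimal solution has at most two foods positive. Try each food alone and each pair with both targets met exactly.
orange only: max(3.1/0.3, 214/53) = 10.33 servings → $5.17.
kale only: max(3.1/2.0, 214/61) = 3.508 servings → $3.33.
orange + kale with both tight: 2.724 servings and 1.141 servings → $2.45.
Cheapest feasible corner: $2.45.

$2.45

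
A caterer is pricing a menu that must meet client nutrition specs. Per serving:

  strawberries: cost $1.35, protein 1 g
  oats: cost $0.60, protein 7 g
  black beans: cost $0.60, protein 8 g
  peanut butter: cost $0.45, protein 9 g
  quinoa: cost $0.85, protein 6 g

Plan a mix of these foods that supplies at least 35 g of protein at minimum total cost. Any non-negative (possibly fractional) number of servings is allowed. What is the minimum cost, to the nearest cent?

Cost per g of protein: peanut butter $0.0500, black beans $0.0750, oats $0.0857, quinoa $0.1417, strawberries $1.3500.
With no serving limits, use only peanut butter: 35 g / 9 g = 3.889 servings × $0.45 = $1.75.

$1.75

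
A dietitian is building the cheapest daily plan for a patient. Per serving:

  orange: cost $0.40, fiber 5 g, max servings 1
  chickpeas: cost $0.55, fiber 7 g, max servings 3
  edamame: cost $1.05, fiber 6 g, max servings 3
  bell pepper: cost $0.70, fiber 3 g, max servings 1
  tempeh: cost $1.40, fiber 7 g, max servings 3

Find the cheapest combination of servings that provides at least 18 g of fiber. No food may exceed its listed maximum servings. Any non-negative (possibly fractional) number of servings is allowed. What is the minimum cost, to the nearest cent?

Cost per g of fiber: chickpeas $0.0786, orange $0.0800, edamame $0.1750, tempeh $0.2000, bell pepper $0.2333.
Take 2.571 servings of chickpeas: +18.0 g fiber for $1.41 (total $1.41, still need 0.0 g).
Filling from the cheapest source first is optimal under one linear minimum: $1.41.

$1.41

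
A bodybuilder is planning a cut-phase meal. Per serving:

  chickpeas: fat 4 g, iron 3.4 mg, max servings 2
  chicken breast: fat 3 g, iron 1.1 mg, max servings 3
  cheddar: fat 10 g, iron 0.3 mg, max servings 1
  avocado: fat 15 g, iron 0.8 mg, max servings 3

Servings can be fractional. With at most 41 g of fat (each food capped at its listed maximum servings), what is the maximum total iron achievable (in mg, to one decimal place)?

11.4 mg

Iron per g fat: chickpeas 0.85, chicken breast 0.3667, avocado 0.05333, cheddar 0.03.
Take 2 servings of chickpeas: uses 8 g fat, +6.8 mg iron (running total 6.8 mg).
Take 3 servings of chicken breast: uses 9 g fat, +3.3 mg iron (running total 10.1 mg).
Take 1.6 servings of avocado: uses 24 g fat, +1.3 mg iron (running total 11.4 mg).
Greedy by best ratio exhausts the fat allowance optimally: 11.4 mg.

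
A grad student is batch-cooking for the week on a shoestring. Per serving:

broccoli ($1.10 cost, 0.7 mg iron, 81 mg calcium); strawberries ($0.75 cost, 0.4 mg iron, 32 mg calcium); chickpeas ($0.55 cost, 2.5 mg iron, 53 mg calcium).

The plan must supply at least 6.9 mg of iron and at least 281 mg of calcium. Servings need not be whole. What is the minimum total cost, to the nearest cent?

Two binding constraints pin down two serving amounts, so the optimal mix uses at most two foods. The candidates are each food alone (scaled to the tighter of iron/calcium) and each pair with both constraints tight.
broccoli only: max(6.9/0.7, 281/81) = 9.857 servings → $10.84.
strawberries only: max(6.9/0.4, 281/32) = 17.25 servings → $12.94.
chickpeas only: max(6.9/2.5, 281/53) = 5.302 servings → $2.92.
broccoli + strawberries: the both-tight solution has a negative serving — not a feasible corner.
broccoli + chickpeas with both tight: 2.036 servings and 2.19 servings → $3.44.
strawberries + chickpeas with both tight: 5.728 servings and 1.844 servings → $5.31.
Cheapest feasible corner: $2.92.

$2.92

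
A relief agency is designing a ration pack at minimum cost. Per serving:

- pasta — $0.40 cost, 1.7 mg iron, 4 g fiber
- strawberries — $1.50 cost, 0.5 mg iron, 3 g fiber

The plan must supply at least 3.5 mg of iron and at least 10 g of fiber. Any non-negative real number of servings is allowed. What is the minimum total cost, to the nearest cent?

An LP optimum is at a vertex; with two nutrient constraints at most two foods are used. Check each candidate.
pasta only: max(3.5/1.7, 10/4) = 2.5 servings → $1.00.
strawberries only: max(3.5/0.5, 10/3) = 7 servings → $10.50.
pasta + strawberries with both tight: 1.774 servings and 0.9677 servings → $2.16.
Cheapest feasible corner: $1.00.

$1.00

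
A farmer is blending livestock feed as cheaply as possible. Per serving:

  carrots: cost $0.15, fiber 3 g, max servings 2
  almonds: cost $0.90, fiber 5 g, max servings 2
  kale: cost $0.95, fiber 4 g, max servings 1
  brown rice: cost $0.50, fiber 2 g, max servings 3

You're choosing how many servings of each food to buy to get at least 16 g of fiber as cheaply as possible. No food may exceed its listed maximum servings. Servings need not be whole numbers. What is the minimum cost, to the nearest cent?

$2.10

Cost per g of fiber: carrots $0.0500, almonds $0.1800, kale $0.2375, brown rice $0.2500.
Take 2 servings of carrots: +6.0 g fiber for $0.30 (total $0.30, still need 10.0 g).
Take 2 servings of almonds: +10.0 g fiber for $1.80 (total $2.10, still need 0.0 g).
Filling from the cheapest source first is optimal under one linear minimum: $2.10.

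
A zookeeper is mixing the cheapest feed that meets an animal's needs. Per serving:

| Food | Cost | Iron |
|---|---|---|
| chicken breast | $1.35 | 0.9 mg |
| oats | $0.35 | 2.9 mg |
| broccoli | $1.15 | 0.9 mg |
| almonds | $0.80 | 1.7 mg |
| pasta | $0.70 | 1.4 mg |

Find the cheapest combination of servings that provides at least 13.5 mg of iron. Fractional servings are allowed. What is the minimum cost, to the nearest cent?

$1.63

Cost per mg of iron: oats $0.1207, almonds $0.4706, pasta $0.5000, broccoli $1.2778, chicken breast $1.5000.
With no serving limits, use only oats: 13.5 mg / 2.9 mg = 4.655 servings × $0.35 = $1.63.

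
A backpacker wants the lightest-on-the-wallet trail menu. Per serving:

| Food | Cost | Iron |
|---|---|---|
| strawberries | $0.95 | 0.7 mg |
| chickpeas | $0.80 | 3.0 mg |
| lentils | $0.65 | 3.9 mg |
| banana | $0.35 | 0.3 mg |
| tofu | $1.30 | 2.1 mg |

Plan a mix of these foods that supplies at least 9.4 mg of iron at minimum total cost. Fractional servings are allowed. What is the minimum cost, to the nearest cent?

$1.57

Cost per mg of iron: lentils $0.1667, chickpeas $0.2667, tofu $0.6190, banana $1.1667, strawberries $1.3571.
With no serving limits, use only lentils: 9.4 mg / 3.9 mg = 2.41 servings × $0.65 = $1.57.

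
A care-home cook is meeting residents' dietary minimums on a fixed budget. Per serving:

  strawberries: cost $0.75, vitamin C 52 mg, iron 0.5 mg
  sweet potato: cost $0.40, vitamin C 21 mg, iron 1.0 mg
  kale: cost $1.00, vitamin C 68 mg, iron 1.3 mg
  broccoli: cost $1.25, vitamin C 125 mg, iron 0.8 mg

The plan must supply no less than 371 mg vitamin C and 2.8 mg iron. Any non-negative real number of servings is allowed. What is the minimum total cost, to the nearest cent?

$3.80

Check every corner: each single food scaled to meet both minima, and each pair solved so both constraints bind.
strawberries only: max(371/52, 2.8/0.5) = 7.135 servings → $5.35.
sweet potato only: max(371/21, 2.8/1.0) = 17.67 servings → $7.07.
kale only: max(371/68, 2.8/1.3) = 5.456 servings → $5.46.
broccoli only: max(371/125, 2.8/0.8) = 3.5 servings → $4.38.
strawberries + sweet potato: the both-tight solution has a negative serving — not a feasible corner.
strawberries + kale: intersection lies outside the first quadrant.
strawberries + broccoli with both tight: 2.545 servings and 1.909 servings → $4.30.
sweet potato + kale: intersection lies outside the first quadrant.
sweet potato + broccoli with both tight: 0.4917 servings and 2.885 servings → $3.80.
kale + broccoli with both tight: 0.4921 servings and 2.7 servings → $3.87.
The minimum over all feasible corners is $3.80.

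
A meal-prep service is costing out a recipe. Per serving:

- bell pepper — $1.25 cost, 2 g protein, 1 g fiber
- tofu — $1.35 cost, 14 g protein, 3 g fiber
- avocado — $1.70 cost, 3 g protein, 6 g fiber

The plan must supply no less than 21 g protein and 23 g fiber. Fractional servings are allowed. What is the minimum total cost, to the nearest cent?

$6.90

A basic optimal solution has at most two foods positive. Try each food alone and each pair with both targets met exactly.
bell pepper only: max(21/2, 23/1) = 23 servings → $28.75.
tofu only: max(21/14, 23/3) = 7.667 servings → $10.35.
avocado only: max(21/3, 23/6) = 7 servings → $11.90.
bell pepper + tofu: intersection lies outside the first quadrant.
bell pepper + avocado with both tight: 6.333 servings and 2.778 servings → $12.64.
tofu + avocado with both tight: 0.76 servings and 3.453 servings → $6.90.
The minimum over all feasible corners is $6.90.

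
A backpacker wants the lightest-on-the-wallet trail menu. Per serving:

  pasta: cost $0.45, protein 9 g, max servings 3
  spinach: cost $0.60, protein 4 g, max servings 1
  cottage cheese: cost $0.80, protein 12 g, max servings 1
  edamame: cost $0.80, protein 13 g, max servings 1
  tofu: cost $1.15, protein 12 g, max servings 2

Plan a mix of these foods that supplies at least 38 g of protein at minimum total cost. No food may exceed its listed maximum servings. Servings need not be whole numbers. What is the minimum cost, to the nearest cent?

Cost per g of protein: pasta $0.0500, edamame $0.0615, cottage cheese $0.0667, tofu $0.0958, spinach $0.1500.
Take 3 servings of pasta: +27.0 g protein for $1.35 (total $1.35, still need 11.0 g).
Take 0.8462 servings of edamame: +11.0 g protein for $0.68 (total $2.03, still need 0.0 g).
Greedy by cheapest-per-g is optimal for a single linear constraint, so the minimum cost is $2.03.

$2.03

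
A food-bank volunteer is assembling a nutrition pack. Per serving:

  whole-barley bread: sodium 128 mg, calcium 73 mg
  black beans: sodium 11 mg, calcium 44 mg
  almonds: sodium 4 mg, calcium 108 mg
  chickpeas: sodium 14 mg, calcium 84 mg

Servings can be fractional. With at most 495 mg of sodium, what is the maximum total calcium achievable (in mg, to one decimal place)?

13365.0 mg

Calcium per mg sodium: almonds 27, chickpeas 6, black beans 4, whole-barley bread 0.5703.
With no serving limits, spend the whole sodium allowance on almonds: 495 mg / 4 mg × 108 mg = 13365.0 mg.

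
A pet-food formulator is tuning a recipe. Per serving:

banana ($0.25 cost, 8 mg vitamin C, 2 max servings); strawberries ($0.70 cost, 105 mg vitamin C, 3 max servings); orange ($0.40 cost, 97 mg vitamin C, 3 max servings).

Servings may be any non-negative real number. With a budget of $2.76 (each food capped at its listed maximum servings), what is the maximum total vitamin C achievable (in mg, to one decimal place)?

525.0 mg

Vitamin C per dollar: orange 242.5, strawberries 150, banana 32.
Take 3 servings of orange: spends $1.20, +291.0 mg vitamin C (running total 291.0 mg).
Take 2.229 servings of strawberries: spends $1.56, +234.0 mg vitamin C (running total 525.0 mg).
Greedy by best ratio exhausts the cost allowance optimally: 525.0 mg.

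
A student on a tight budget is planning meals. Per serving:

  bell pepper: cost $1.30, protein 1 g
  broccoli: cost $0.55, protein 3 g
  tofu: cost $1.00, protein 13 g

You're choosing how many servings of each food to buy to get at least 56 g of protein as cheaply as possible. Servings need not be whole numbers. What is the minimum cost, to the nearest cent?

Cost per g of protein: tofu $0.0769, broccoli $0.1833, bell pepper $1.3000.
With no serving limits, use only tofu: 56 g / 13 g = 4.308 servings × $1.00 = $4.31.

$4.31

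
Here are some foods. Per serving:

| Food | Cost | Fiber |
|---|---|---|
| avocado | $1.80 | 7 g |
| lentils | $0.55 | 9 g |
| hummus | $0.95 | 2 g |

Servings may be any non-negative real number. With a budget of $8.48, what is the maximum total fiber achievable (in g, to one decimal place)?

138.8 g

Fiber per dollar: lentils 16.36, avocado 3.889, hummus 2.105.
With no serving limits, spend the whole cost allowance on lentils: $8.48 / $0.55 × 9 g = 138.8 g.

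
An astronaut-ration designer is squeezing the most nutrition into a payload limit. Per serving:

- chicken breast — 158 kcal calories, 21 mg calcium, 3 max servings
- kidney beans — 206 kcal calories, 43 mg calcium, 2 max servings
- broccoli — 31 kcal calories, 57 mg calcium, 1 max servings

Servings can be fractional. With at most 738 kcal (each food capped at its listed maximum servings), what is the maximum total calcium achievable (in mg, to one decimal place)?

Calcium per kcal: broccoli 1.839, kidney beans 0.2087, chicken breast 0.1329.
Take 1 serving of broccoli: uses 31 kcal, +57.0 mg calcium (running total 57.0 mg).
Take 2 servings of kidney beans: uses 412 kcal, +86.0 mg calcium (running total 143.0 mg).
Take 1.867 servings of chicken breast: uses 295 kcal, +39.2 mg calcium (running total 182.2 mg).
Filling greedily by calcium-per-kcal is optimal for one linear limit, giving 182.2 mg.

182.2 mg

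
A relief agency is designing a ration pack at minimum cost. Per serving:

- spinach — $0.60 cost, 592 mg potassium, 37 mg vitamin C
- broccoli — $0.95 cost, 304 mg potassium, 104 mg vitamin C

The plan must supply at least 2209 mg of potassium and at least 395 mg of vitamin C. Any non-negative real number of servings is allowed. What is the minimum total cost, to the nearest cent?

Compare the cost at each extreme point of the feasible region.
spinach only: max(2209/592, 395/37) = 10.68 servings → $6.41.
broccoli only: max(2209/304, 395/104) = 7.266 servings → $6.90.
spinach + broccoli with both tight: 2.179 servings and 3.023 servings → $4.18.
Cheapest feasible corner: $4.18.

$4.18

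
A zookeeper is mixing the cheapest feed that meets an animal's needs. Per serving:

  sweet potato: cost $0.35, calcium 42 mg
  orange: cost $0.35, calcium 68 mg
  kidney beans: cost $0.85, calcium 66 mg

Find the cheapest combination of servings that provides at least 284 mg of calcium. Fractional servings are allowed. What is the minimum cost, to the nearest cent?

$1.46

Cost per mg of calcium: orange $0.0051, sweet potato $0.0083, kidney beans $0.0129.
With no serving limits, use only orange: 284 mg / 68 mg = 4.176 servings × $0.35 = $1.46.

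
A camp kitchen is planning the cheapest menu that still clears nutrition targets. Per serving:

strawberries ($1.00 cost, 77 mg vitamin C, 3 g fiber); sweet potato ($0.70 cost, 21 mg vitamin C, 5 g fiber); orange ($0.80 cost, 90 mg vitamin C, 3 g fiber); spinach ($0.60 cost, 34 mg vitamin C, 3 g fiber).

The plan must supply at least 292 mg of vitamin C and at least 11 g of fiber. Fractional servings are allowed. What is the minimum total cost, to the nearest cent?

$2.75

Two binding constraints pin down two serving amounts, so the optimal mix uses at most two foods. The candidates are each food alone (scaled to the tighter of vitamin C/fiber) and each pair with both constraints tight.
strawberries only: max(292/77, 11/3) = 3.792 servings → $3.79.
sweet potato only: max(292/21, 11/5) = 13.9 servings → $9.73.
orange only: max(292/90, 11/3) = 3.667 servings → $2.93.
spinach only: max(292/34, 11/3) = 8.588 servings → $5.15.
strawberries + sweet potato with both targets exact would need a negative amount; discard.
strawberries + orange with both tight: 2.923 servings and 0.7436 servings → $3.52.
strawberries + spinach: the both-tight solution has a negative serving — not a feasible corner.
sweet potato + orange with both tight: 0.2946 servings and 3.176 servings → $2.75.
sweet potato + spinach: the both-tight solution has a negative serving — not a feasible corner.
orange + spinach with both tight: 2.988 servings and 0.6786 servings → $2.80.
Cheapest feasible corner: $2.75.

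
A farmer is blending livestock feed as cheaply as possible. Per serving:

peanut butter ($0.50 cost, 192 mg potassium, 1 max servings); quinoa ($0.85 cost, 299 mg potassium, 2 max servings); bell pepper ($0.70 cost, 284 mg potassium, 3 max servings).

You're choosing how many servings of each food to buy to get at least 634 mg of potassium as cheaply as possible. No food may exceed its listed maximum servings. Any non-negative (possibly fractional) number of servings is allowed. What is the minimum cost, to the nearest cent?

Cost per mg of potassium: bell pepper $0.0025, peanut butter $0.0026, quinoa $0.0028.
Take 2.232 servings of bell pepper: +634.0 mg potassium for $1.56 (total $1.56, still need 0.0 mg).
Filling from the cheapest source first is optimal under one linear minimum: $1.56.

$1.56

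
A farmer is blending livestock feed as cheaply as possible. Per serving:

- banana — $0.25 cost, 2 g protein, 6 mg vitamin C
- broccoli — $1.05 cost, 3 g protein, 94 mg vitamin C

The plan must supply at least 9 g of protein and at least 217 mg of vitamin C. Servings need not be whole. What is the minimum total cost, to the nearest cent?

A basic optimal solution has at most two foods positive. Try each food alone and each pair with both targets met exactly.
banana only: max(9/2, 217/6) = 36.17 servings → $9.04.
broccoli only: max(9/3, 217/94) = 3 servings → $3.15.
banana + broccoli with both tight: 1.147 servings and 2.235 servings → $2.63.
The minimum over all feasible corners is $2.63.

$2.63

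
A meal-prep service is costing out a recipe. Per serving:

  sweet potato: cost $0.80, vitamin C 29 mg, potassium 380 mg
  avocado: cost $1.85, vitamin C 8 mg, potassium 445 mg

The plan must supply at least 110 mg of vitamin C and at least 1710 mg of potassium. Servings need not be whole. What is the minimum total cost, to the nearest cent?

Check every corner: each single food scaled to meet both minima, and each pair solved so both constraints bind.
sweet potato only: max(110/29, 1710/380) = 4.5 servings → $3.60.
avocado only: max(110/8, 1710/445) = 13.75 servings → $25.44.
sweet potato + avocado with both tight: 3.575 servings and 0.7897 servings → $4.32.
The minimum over all feasible corners is $3.60.

$3.60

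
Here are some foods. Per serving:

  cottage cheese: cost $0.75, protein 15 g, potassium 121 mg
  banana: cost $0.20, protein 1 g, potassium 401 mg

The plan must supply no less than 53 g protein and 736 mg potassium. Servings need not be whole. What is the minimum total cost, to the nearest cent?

Minimising a linear cost over {protein ≥ 53, potassium ≥ 736, servings ≥ 0} — the optimum is at a vertex, using one or two foods.
cottage cheese only: max(53/15, 736/121) = 6.083 servings → $4.56.
banana only: max(53/1, 736/401) = 53 servings → $10.60.
cottage cheese + banana with both tight: 3.481 servings and 0.785 servings → $2.77.
The minimum over all feasible corners is $2.77.

$2.77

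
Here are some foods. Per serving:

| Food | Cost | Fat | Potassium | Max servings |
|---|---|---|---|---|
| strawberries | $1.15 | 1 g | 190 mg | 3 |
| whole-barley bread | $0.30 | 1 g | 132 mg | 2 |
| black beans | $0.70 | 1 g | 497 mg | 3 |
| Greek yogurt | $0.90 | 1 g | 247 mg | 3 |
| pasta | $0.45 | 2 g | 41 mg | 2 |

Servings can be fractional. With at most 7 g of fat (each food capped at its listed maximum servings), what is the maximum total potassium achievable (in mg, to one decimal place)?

2422.0 mg

Potassium per g fat: black beans 497, Greek yogurt 247, strawberries 190, whole-barley bread 132, pasta 20.5.
Take 3 servings of black beans: uses 3 g fat, +1491.0 mg potassium (running total 1491.0 mg).
Take 3 servings of Greek yogurt: uses 3 g fat, +741.0 mg potassium (running total 2232.0 mg).
Take 1 serving of strawberries: uses 1 g fat, +190.0 mg potassium (running total 2422.0 mg).
Greedy by best ratio exhausts the fat allowance optimally: 2422.0 mg.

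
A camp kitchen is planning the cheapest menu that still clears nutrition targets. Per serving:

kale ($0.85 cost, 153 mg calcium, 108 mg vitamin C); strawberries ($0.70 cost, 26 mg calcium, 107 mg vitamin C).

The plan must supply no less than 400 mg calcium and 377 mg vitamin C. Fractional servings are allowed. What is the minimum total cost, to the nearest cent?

The cheapest plan sits at a corner of the feasible region — with two constraints it uses at most two foods.
kale only: max(400/153, 377/108) = 3.491 servings → $2.97.
strawberries only: max(400/26, 377/107) = 15.38 servings → $10.77.
kale + strawberries with both tight: 2.433 servings and 1.068 servings → $2.82.
The minimum over all feasible corners is $2.82.

$2.82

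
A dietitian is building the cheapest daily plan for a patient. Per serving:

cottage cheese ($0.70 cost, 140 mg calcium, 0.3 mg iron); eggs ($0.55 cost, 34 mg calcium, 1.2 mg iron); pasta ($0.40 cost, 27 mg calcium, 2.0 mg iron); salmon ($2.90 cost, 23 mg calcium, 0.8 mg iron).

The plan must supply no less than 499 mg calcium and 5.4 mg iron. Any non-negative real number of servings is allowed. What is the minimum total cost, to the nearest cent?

$3.09

With two linear requirements the optimum uses one or two foods; enumerate the corners.
cottage cheese only: max(499/140, 5.4/0.3) = 18 servings → $12.60.
eggs only: max(499/34, 5.4/1.2) = 14.68 servings → $8.07.
pasta only: max(499/27, 5.4/2.0) = 18.48 servings → $7.39.
salmon only: max(499/23, 5.4/0.8) = 21.7 servings → $62.92.
cottage cheese + eggs with both tight: 2.631 servings and 3.842 servings → $3.96.
cottage cheese + pasta with both tight: 3.134 servings and 2.23 servings → $3.09.
cottage cheese + salmon with both tight: 2.617 servings and 5.769 servings → $18.56.
eggs + pasta: intersection lies outside the first quadrant.
eggs + salmon with both targets exact would need a negative amount; discard.
pasta + salmon: the both-tight solution has a negative serving — not a feasible corner.
The minimum over all feasible corners is $3.09.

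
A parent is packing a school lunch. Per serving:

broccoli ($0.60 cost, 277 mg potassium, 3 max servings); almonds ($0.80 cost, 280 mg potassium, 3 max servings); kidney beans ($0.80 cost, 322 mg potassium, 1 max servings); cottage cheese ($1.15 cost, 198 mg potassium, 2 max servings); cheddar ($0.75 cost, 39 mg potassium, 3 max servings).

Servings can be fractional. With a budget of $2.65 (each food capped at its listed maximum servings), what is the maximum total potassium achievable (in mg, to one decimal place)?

Potassium per dollar: broccoli 461.7, kidney beans 402.5, almonds 350, cottage cheese 172.2, cheddar 52.
Take 3 servings of broccoli: spends $1.80, +831.0 mg potassium (running total 831.0 mg).
Take 1 serving of kidney beans: spends $0.80, +322.0 mg potassium (running total 1153.0 mg).
Take 0.0625 servings of almonds: spends $0.05, +17.5 mg potassium (running total 1170.5 mg).
Filling greedily by potassium-per-dollar is optimal for one linear limit, giving 1170.5 mg.

1170.5 mg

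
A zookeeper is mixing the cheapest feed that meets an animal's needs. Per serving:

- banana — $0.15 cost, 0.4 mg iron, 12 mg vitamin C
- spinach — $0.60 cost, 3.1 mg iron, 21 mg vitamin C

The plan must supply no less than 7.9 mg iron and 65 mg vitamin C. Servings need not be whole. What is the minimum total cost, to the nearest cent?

With two linear requirements the optimum uses one or two foods; enumerate the corners.
banana only: max(7.9/0.4, 65/12) = 19.75 servings → $2.96.
spinach only: max(7.9/3.1, 65/21) = 3.095 servings → $1.86.
banana + spinach with both tight: 1.236 servings and 2.389 servings → $1.62.
So the least-cost plan costs $1.62.

$1.62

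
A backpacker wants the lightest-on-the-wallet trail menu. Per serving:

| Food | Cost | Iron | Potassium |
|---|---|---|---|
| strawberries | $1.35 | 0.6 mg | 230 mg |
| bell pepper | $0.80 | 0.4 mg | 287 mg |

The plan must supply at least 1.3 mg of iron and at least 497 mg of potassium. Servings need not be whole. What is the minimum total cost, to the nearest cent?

Check every corner: each single food scaled to meet both minima, and each pair solved so both constraints bind.
strawberries only: max(1.3/0.6, 497/230) = 2.167 servings → $2.92.
bell pepper only: max(1.3/0.4, 497/287) = 3.25 servings → $2.60.
strawberries + bell pepper: intersection lies outside the first quadrant.
The minimum over all feasible corners is $2.60.

$2.60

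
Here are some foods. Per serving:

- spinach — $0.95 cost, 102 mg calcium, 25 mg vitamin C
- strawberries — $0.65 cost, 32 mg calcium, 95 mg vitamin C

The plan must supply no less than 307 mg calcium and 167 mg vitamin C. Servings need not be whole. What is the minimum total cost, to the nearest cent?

With two linear requirements the optimum uses one or two foods; enumerate the corners.
spinach only: max(307/102, 167/25) = 6.68 servings → $6.35.
strawberries only: max(307/32, 167/95) = 9.594 servings → $6.24.
spinach + strawberries with both tight: 2.68 servings and 1.053 servings → $3.23.
The minimum over all feasible corners is $3.23.

$3.23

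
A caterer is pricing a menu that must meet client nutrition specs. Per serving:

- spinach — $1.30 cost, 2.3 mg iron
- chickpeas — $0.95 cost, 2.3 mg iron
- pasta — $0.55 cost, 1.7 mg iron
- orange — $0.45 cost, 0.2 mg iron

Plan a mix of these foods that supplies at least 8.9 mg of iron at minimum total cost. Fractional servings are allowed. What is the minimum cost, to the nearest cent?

Cost per mg of iron: pasta $0.3235, chickpeas $0.4130, spinach $0.5652, orange $2.2500.
With no serving limits, use only pasta: 8.9 mg / 1.7 mg = 5.235 servings × $0.55 = $2.88.

$2.88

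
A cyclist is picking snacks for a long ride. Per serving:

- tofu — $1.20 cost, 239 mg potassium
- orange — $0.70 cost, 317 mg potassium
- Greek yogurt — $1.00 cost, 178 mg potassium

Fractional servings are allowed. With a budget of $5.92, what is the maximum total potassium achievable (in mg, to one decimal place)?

Potassium per dollar: orange 452.9, tofu 199.2, Greek yogurt 178.
With no serving limits, spend the whole cost allowance on orange: $5.92 / $0.70 × 317 mg = 2680.9 mg.

2680.9 mg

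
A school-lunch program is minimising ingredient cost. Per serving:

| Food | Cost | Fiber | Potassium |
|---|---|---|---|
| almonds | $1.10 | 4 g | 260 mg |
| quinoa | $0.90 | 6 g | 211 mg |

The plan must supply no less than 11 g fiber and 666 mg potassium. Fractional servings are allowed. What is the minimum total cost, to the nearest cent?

almonds only: max(11/4, 666/260) = 2.75 servings → $3.02.
quinoa only: max(11/6, 666/211) = 3.156 servings → $2.84.
almonds + quinoa with both tight: 2.339 servings and 0.2737 servings → $2.82.
So the least-cost plan costs $2.82.

$2.82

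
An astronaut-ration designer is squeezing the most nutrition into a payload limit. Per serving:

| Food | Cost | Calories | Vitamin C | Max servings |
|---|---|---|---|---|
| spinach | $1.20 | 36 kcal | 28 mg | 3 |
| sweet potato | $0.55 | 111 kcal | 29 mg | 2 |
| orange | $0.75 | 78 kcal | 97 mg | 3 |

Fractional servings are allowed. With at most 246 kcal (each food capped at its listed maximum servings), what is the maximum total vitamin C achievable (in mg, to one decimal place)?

Vitamin C per kcal: orange 1.244, spinach 0.7778, sweet potato 0.2613.
Take 3 servings of orange: uses 234 kcal, +291.0 mg vitamin C (running total 291.0 mg).
Take 0.3333 servings of spinach: uses 12 kcal, +9.3 mg vitamin C (running total 300.3 mg).
Greedy by best ratio exhausts the calories allowance optimally: 300.3 mg.

300.3 mg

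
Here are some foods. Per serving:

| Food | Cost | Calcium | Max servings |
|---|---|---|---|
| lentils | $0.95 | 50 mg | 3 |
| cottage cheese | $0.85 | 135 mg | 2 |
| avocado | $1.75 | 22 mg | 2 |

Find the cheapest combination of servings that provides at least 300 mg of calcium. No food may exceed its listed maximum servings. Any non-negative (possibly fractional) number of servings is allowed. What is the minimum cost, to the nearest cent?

$2.27

Cost per mg of calcium: cottage cheese $0.0063, lentils $0.0190, avocado $0.0795.
Take 2 servings of cottage cheese: +270.0 mg calcium for $1.70 (total $1.70, still need 30.0 mg).
Take 0.6 servings of lentils: +30.0 mg calcium for $0.57 (total $2.27, still need 0.0 mg).
Greedy by cheapest-per-mg is optimal for a single linear constraint, so the minimum cost is $2.27.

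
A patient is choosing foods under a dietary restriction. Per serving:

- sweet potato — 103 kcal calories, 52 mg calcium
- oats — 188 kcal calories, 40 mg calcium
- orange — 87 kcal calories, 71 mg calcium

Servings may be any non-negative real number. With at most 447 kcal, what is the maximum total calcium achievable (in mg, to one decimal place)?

Calcium per kcal: orange 0.8161, sweet potato 0.5049, oats 0.2128.
With no serving limits, spend the whole calories allowance on orange: 447 kcal / 87 kcal × 71 mg = 364.8 mg.

364.8 mg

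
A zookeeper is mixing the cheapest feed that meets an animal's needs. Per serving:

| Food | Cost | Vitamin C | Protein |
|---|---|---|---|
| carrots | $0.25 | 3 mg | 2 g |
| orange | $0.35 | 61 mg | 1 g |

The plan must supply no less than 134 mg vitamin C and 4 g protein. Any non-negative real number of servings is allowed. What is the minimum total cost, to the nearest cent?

carrots only: max(134/3, 4/2) = 44.67 servings → $11.17.
orange only: max(134/61, 4/1) = 4 servings → $1.40.
carrots + orange with both tight: 0.9244 servings and 2.151 servings → $0.98.
The minimum over all feasible corners is $0.98.

$0.98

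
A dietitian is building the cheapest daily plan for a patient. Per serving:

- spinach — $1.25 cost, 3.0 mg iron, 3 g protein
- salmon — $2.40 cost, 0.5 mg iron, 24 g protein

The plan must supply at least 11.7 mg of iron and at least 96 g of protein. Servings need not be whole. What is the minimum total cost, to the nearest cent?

spinach only: max(11.7/3.0, 96/3) = 32 servings → $40.00.
salmon only: max(11.7/0.5, 96/24) = 23.4 servings → $56.16.
spinach + salmon with both tight: 3.302 servings and 3.587 servings → $12.74.
So the least-cost plan costs $12.74.

$12.74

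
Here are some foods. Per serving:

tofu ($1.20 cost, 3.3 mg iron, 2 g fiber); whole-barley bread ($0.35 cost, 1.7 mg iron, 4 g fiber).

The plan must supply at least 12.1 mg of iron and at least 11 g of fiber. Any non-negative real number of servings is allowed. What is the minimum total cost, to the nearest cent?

$2.49

With two linear requirements the optimum uses one or two foods; enumerate the corners.
tofu only: max(12.1/3.3, 11/2) = 5.5 servings → $6.60.
whole-barley bread only: max(12.1/1.7, 11/4) = 7.118 servings → $2.49.
tofu + whole-barley bread with both tight: 3.031 servings and 1.235 servings → $4.07.
Cheapest feasible corner: $2.49.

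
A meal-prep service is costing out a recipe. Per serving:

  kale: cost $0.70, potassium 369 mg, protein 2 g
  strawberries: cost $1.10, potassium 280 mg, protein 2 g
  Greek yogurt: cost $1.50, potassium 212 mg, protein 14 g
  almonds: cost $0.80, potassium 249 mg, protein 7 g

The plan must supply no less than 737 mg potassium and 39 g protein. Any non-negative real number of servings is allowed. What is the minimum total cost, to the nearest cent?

Minimising a linear cost over {potassium ≥ 737, protein ≥ 39, servings ≥ 0} — the optimum is at a vertex, using one or two foods.
kale only: max(737/369, 39/2) = 19.5 servings → $13.65.
strawberries only: max(737/280, 39/2) = 19.5 servings → $21.45.
Greek yogurt only: max(737/212, 39/14) = 3.476 servings → $5.21.
almonds only: max(737/249, 39/7) = 5.571 servings → $4.46.
kale + strawberries with both targets exact would need a negative amount; discard.
kale + Greek yogurt with both tight: 0.4323 servings and 2.724 servings → $4.39.
kale + almonds with both targets exact would need a negative amount; discard.
strawberries + Greek yogurt with both tight: 0.5864 servings and 2.702 servings → $4.70.
strawberries + almonds: the both-tight solution has a negative serving — not a feasible corner.
Greek yogurt + almonds with both tight: 2.274 servings and 1.024 servings → $4.23.
So the least-cost plan costs $4.23.

$4.23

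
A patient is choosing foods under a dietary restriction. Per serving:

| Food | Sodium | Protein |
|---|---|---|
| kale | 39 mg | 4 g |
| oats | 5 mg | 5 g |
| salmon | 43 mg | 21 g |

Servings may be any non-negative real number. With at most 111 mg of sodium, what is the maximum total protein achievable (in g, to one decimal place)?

Protein per mg sodium: oats 1, salmon 0.4884, kale 0.1026.
With no serving limits, spend the whole sodium allowance on oats: 111 mg / 5 mg × 5 g = 111.0 g.

111.0 g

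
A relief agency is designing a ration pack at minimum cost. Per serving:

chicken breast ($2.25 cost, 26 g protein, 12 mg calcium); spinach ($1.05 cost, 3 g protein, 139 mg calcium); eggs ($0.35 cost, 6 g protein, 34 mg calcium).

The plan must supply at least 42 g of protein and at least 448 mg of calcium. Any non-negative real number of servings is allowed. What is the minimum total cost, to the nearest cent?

$3.96

A basic optimal solution has at most two foods positive. Try each food alone and each pair with both targets met exactly.
chicken breast only: max(42/26, 448/12) = 37.33 servings → $84.00.
spinach only: max(42/3, 448/139) = 14 servings → $14.70.
eggs only: max(42/6, 448/34) = 13.18 servings → $4.61.
chicken breast + spinach with both tight: 1.256 servings and 3.115 servings → $6.10.
chicken breast + eggs: intersection lies outside the first quadrant.
spinach + eggs with both tight: 1.721 servings and 6.139 servings → $3.96.
So the least-cost plan costs $3.96.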